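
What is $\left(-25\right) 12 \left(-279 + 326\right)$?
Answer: $-14100$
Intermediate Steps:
$\left(-25\right) 12 \left(-279 + 326\right) = \left(-300\right) 47 = -14100$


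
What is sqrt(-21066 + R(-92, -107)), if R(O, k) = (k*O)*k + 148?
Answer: I*sqrt(1074226) ≈ 1036.4*I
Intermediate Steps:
R(O, k) = 148 + O*k**2 (R(O, k) = (O*k)*k + 148 = O*k**2 + 148 = 148 + O*k**2)
sqrt(-21066 + R(-92, -107)) = sqrt(-21066 + (148 - 92*(-107)**2)) = sqrt(-21066 + (148 - 92*11449)) = sqrt(-21066 + (148 - 1053308)) = sqrt(-21066 - 1053160) = sqrt(-1074226) = I*sqrt(1074226)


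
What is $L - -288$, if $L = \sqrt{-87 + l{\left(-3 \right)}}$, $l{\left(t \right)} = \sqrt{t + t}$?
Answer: $288 + \sqrt{-87 + i \sqrt{6}} \approx 288.13 + 9.3283 i$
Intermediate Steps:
$l{\left(t \right)} = \sqrt{2} \sqrt{t}$ ($l{\left(t \right)} = \sqrt{2 t} = \sqrt{2} \sqrt{t}$)
$L = \sqrt{-87 + i \sqrt{6}}$ ($L = \sqrt{-87 + \sqrt{2} \sqrt{-3}} = \sqrt{-87 + \sqrt{2} i \sqrt{3}} = \sqrt{-87 + i \sqrt{6}} \approx 0.1313 + 9.3283 i$)
$L - -288 = \sqrt{-87 + i \sqrt{6}} - -288 = \sqrt{-87 + i \sqrt{6}} + 288 = 288 + \sqrt{-87 + i \sqrt{6}}$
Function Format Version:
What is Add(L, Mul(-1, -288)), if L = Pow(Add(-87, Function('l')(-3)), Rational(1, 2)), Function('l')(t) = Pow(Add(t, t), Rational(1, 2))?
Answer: Add(288, Pow(Add(-87, Mul(I, Pow(6, Rational(1, 2)))), Rational(1, 2))) ≈ Add(288.13, Mul(9.3283, I))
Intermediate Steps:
Function('l')(t) = Mul(Pow(2, Rational(1, 2)), Pow(t, Rational(1, 2))) (Function('l')(t) = Pow(Mul(2, t), Rational(1, 2)) = Mul(Pow(2, Rational(1, 2)), Pow(t, Rational(1, 2))))
L = Pow(Add(-87, Mul(I, Pow(6, Rational(1, 2)))), Rational(1, 2)) (L = Pow(Add(-87, Mul(Pow(2, Rational(1, 2)), Pow(-3, Rational(1, 2)))), Rational(1, 2)) = Pow(Add(-87, Mul(Pow(2, Rational(1, 2)), Mul(I, Pow(3, Rational(1, 2))))), Rational(1, 2)) = Pow(Add(-87, Mul(I, Pow(6, Rational(1, 2)))), Rational(1, 2)) ≈ Add(0.1313, Mul(9.3283, I)))
Add(L, Mul(-1, -288)) = Add(Pow(Add(-87, Mul(I, Pow(6, Rational(1, 2)))), Rational(1, 2)), Mul(-1, -288)) = Add(Pow(Add(-87, Mul(I, Pow(6, Rational(1, 2)))), Rational(1, 2)), 288) = Add(288, Pow(Add(-87, Mul(I, Pow(6, Rational(1, 2)))), Rational(1, 2)))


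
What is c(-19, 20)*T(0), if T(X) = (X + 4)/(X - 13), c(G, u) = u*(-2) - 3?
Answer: 172/13 ≈ 13.231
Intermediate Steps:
c(G, u) = -3 - 2*u (c(G, u) = -2*u - 3 = -3 - 2*u)
T(X) = (4 + X)/(-13 + X)
c(-19, 20)*T(0) = (-3 - 2*20)*((4 + 0)/(-13 + 0)) = (-3 - 40)*(4/(-13)) = -(-43)*4/13 = -43*(-4/13) = 172/13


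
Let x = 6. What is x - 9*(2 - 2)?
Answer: 6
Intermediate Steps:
x - 9*(2 - 2) = 6 - 9*(2 - 2) = 6 - 9*0 = 6 - 1*0 = 6 + 0 = 6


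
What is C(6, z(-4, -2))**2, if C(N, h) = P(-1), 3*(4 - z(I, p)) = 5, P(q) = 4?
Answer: 16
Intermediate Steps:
z(I, p) = 7/3 (z(I, p) = 4 - 1/3*5 = 4 - 5/3 = 7/3)
C(N, h) = 4
C(6, z(-4, -2))**2 = 4**2 = 16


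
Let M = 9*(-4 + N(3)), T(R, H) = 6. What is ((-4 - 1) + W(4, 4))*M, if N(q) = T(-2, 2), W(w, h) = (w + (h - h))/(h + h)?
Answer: -81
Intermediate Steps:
W(w, h) = w/(2*h) (W(w, h) = (w + 0)/((2*h)) = w*(1/(2*h)) = w/(2*h))
N(q) = 6
M = 18 (M = 9*(-4 + 6) = 9*2 = 18)
((-4 - 1) + W(4, 4))*M = ((-4 - 1) + (½)*4/4)*18 = (-5 + (½)*4*(¼))*18 = (-5 + ½)*18 = -9/2*18 = -81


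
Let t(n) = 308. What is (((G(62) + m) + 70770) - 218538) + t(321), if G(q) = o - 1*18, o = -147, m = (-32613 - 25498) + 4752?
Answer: -200984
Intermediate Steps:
m = -53359 (m = -58111 + 4752 = -53359)
G(q) = -165 (G(q) = -147 - 1*18 = -147 - 18 = -165)
(((G(62) + m) + 70770) - 218538) + t(321) = (((-165 - 53359) + 70770) - 218538) + 308 = ((-53524 + 70770) - 218538) + 308 = (17246 - 218538) + 308 = -201292 + 308 = -200984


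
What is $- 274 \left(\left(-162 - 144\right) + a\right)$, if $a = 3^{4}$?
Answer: $61650$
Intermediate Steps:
$a = 81$
$- 274 \left(\left(-162 - 144\right) + a\right) = - 274 \left(\left(-162 - 144\right) + 81\right) = - 274 \left(-306 + 81\right) = \left(-274\right) \left(-225\right) = 61650$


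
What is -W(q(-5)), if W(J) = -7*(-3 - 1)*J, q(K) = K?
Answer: 140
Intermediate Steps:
W(J) = 28*J (W(J) = -(-28)*J = 28*J)
-W(q(-5)) = -28*(-5) = -1*(-140) = 140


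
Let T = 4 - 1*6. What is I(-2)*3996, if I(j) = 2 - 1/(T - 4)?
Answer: 8658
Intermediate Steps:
T = -2 (T = 4 - 6 = -2)
I(j) = 13/6 (I(j) = 2 - 1/(-2 - 4) = 2 - 1/(-6) = 2 - 1*(-⅙) = 2 + ⅙ = 13/6)
I(-2)*3996 = (13/6)*3996 = 8658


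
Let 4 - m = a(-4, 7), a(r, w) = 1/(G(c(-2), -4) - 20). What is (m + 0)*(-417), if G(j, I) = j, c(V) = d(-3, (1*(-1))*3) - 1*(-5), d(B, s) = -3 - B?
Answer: -8479/5 ≈ -1695.8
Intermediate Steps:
c(V) = 5 (c(V) = (-3 - 1*(-3)) - 1*(-5) = (-3 + 3) + 5 = 0 + 5 = 5)
a(r, w) = -1/15 (a(r, w) = 1/(5 - 20) = 1/(-15) = -1/15)
m = 61/15 (m = 4 - 1*(-1/15) = 4 + 1/15 = 61/15 ≈ 4.0667)
(m + 0)*(-417) = (61/15 + 0)*(-417) = (61/15)*(-417) = -8479/5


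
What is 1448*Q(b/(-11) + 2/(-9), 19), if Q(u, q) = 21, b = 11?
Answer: 30408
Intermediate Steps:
1448*Q(b/(-11) + 2/(-9), 19) = 1448*21 = 30408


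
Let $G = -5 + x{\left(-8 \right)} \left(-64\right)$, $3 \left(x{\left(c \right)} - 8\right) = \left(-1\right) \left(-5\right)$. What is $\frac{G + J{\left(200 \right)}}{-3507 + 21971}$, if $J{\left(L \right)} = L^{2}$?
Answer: $\frac{118129}{55392} \approx 2.1326$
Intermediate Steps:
$x{\left(c \right)} = \frac{29}{3}$ ($x{\left(c \right)} = 8 + \frac{\left(-1\right) \left(-5\right)}{3} = 8 + \frac{1}{3} \cdot 5 = 8 + \frac{5}{3} = \frac{29}{3}$)
$G = - \frac{1871}{3}$ ($G = -5 + \frac{29}{3} \left(-64\right) = -5 - \frac{1856}{3} = - \frac{1871}{3} \approx -623.67$)
$\frac{G + J{\left(200 \right)}}{-3507 + 21971} = \frac{- \frac{1871}{3} + 200^{2}}{-3507 + 21971} = \frac{- \frac{1871}{3} + 40000}{18464} = \frac{118129}{3} \cdot \frac{1}{18464} = \frac{118129}{55392}$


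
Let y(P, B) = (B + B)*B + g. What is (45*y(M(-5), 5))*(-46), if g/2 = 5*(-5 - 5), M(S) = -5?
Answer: 103500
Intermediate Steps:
g = -100 (g = 2*(5*(-5 - 5)) = 2*(5*(-10)) = 2*(-50) = -100)
y(P, B) = -100 + 2*B**2 (y(P, B) = (B + B)*B - 100 = (2*B)*B - 100 = 2*B**2 - 100 = -100 + 2*B**2)
(45*y(M(-5), 5))*(-46) = (45*(-100 + 2*5**2))*(-46) = (45*(-100 + 2*25))*(-46) = (45*(-100 + 50))*(-46) = (45*(-50))*(-46) = -2250*(-46) = 103500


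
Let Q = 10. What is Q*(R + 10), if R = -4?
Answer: 60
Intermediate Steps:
Q*(R + 10) = 10*(-4 + 10) = 10*6 = 60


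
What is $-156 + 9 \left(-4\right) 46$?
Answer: $-1812$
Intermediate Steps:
$-156 + 9 \left(-4\right) 46 = -156 - 1656 = -1812$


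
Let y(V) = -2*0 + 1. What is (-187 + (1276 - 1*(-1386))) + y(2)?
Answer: 2476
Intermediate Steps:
y(V) = 1 (y(V) = 0 + 1 = 1)
(-187 + (1276 - 1*(-1386))) + y(2) = (-187 + (1276 - 1*(-1386))) + 1 = (-187 + (1276 + 1386)) + 1 = (-187 + 2662) + 1 = 2475 + 1 = 2476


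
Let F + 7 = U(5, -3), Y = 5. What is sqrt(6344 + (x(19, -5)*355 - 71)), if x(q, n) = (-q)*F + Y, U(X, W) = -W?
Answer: 6*sqrt(973) ≈ 187.16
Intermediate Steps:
F = -4 (F = -7 - 1*(-3) = -7 + 3 = -4)
x(q, n) = 5 + 4*q (x(q, n) = -q*(-4) + 5 = 4*q + 5 = 5 + 4*q)
sqrt(6344 + (x(19, -5)*355 - 71)) = sqrt(6344 + ((5 + 4*19)*355 - 71)) = sqrt(6344 + ((5 + 76)*355 - 71)) = sqrt(6344 + (81*355 - 71)) = sqrt(6344 + (28755 - 71)) = sqrt(6344 + 28684) = sqrt(35028) = 6*sqrt(973)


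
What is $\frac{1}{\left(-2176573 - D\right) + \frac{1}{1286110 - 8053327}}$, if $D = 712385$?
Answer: $- \frac{6767217}{19550205689887} \approx -3.4615 \cdot 10^{-7}$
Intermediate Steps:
$\frac{1}{\left(-2176573 - D\right) + \frac{1}{1286110 - 8053327}} = \frac{1}{\left(-2176573 - 712385\right) + \frac{1}{1286110 - 8053327}} = \frac{1}{\left(-2176573 - 712385\right) + \frac{1}{-6767217}} = \frac{1}{-2888958 - \frac{1}{6767217}} = \frac{1}{- \frac{19550205689887}{6767217}} = - \frac{6767217}{19550205689887}$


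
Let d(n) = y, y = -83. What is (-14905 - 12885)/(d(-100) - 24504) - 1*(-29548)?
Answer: 726524466/24587 ≈ 29549.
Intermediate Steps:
d(n) = -83
(-14905 - 12885)/(d(-100) - 24504) - 1*(-29548) = (-14905 - 12885)/(-83 - 24504) - 1*(-29548) = -27790/(-24587) + 29548 = -27790*(-1/24587) + 29548 = 27790/24587 + 29548 = 726524466/24587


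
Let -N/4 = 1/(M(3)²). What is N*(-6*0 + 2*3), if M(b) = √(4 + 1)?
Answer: -24/5 ≈ -4.8000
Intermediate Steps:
M(b) = √5
N = -⅘ (N = -4/((√5)²) = -4/5 = -4*⅕ = -⅘ ≈ -0.80000)
N*(-6*0 + 2*3) = -4*(-6*0 + 2*3)/5 = -4*(0 + 6)/5 = -⅘*6 = -24/5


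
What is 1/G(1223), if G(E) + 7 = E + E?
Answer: 1/2439 ≈ 0.00041000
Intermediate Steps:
G(E) = -7 + 2*E (G(E) = -7 + (E + E) = -7 + 2*E)
1/G(1223) = 1/(-7 + 2*1223) = 1/(-7 + 2446) = 1/2439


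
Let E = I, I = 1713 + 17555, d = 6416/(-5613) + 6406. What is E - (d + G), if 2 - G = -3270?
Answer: 53835086/5613 ≈ 9591.1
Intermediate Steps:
d = 35950462/5613 (d = 6416*(-1/5613) + 6406 = -6416/5613 + 6406 = 35950462/5613 ≈ 6404.9)
I = 19268
G = 3272 (G = 2 - 1*(-3270) = 2 + 3270 = 3272)
E = 19268
E - (d + G) = 19268 - (35950462/5613 + 3272) = 19268 - 1*54316198/5613 = 19268 - 54316198/5613 = 53835086/5613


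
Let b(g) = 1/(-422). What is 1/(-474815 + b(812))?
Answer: -422/200371931 ≈ -2.1061e-6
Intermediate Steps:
b(g) = -1/422
1/(-474815 + b(812)) = 1/(-474815 - 1/422) = 1/(-200371931/422) = -422/200371931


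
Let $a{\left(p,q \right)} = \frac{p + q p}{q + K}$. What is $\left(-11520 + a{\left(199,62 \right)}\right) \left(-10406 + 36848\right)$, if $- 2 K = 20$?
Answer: $- \frac{596473551}{2} \approx -2.9824 \cdot 10^{8}$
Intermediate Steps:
$K = -10$ ($K = \left(- \frac{1}{2}\right) 20 = -10$)
$a{\left(p,q \right)} = \frac{p + p q}{-10 + q}$ ($a{\left(p,q \right)} = \frac{p + q p}{q - 10} = \frac{p + p q}{-10 + q}$)
$\left(-11520 + a{\left(199,62 \right)}\right) \left(-10406 + 36848\right) = \left(-11520 + \frac{199 \left(1 + 62\right)}{-10 + 62}\right) \left(-10406 + 36848\right) = \left(-11520 + 199 \cdot \frac{1}{52} \cdot 63\right) 26442 = \left(-11520 + \frac{12537}{52}\right) 26442 = \left(- \frac{586503}{52}\right) 26442 = - \frac{596473551}{2}$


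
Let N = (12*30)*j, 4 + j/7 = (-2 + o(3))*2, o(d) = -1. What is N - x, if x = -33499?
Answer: 8299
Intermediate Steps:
j = -70 (j = -28 + 7*((-2 - 1)*2) = -28 + 7*(-3*2) = -28 + 7*(-6) = -28 - 42 = -70)
N = -25200 (N = (12*30)*(-70) = 360*(-70) = -25200)
N - x = -25200 - 1*(-33499) = -25200 + 33499 = 8299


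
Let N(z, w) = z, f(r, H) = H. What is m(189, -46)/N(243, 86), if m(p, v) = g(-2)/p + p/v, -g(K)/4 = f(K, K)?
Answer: -35353/2112642 ≈ -0.016734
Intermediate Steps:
g(K) = -4*K
m(p, v) = 8/p + p/v (m(p, v) = (-4*(-2))/p + p/v = 8/p + p/v)
m(189, -46)/N(243, 86) = (8/189 + 189/(-46))/243 = (8*(1/189) + 189*(-1/46))*(1/243) = (8/189 - 189/46)*(1/243) = -35353/8694*1/243 = -35353/2112642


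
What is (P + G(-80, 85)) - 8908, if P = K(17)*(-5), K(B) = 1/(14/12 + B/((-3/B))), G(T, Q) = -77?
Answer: -5130405/571 ≈ -8985.0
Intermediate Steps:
K(B) = 1/(7/6 - B**2/3) (K(B) = 1/(14*(1/12) + B*(-B/3)) = 1/(7/6 - B**2/3))
P = 30/571 (P = -6/(-7 + 2*17**2)*(-5) = -6/(-7 + 2*289)*(-5) = -6/(-7 + 578)*(-5) = -6/571*(-5) = 30/571 ≈ 0.052539)
(P + G(-80, 85)) - 8908 = (30/571 - 77) - 8908 = -43937/571 - 8908 = -5130405/571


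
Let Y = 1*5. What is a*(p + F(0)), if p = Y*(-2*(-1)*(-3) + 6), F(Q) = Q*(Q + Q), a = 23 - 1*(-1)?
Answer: 0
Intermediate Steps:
Y = 5
a = 24 (a = 23 + 1 = 24)
F(Q) = 2*Q² (F(Q) = Q*(2*Q) = 2*Q²)
p = 0 (p = 5*(-2*(-1)*(-3) + 6) = 5*(2*(-3) + 6) = 5*(-6 + 6) = 5*0 = 0)
a*(p + F(0)) = 24*(0 + 2*0²) = 24*(0 + 2*0) = 24*(0 + 0) = 24*0 = 0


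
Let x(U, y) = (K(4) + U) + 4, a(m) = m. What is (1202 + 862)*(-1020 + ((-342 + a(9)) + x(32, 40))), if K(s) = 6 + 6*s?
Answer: -2656368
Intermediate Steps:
x(U, y) = 34 + U (x(U, y) = ((6 + 6*4) + U) + 4 = ((6 + 24) + U) + 4 = (30 + U) + 4 = 34 + U)
(1202 + 862)*(-1020 + ((-342 + a(9)) + x(32, 40))) = (1202 + 862)*(-1020 + ((-342 + 9) + (34 + 32))) = 2064*(-1020 + (-333 + 66)) = 2064*(-1020 - 267) = 2064*(-1287) = -2656368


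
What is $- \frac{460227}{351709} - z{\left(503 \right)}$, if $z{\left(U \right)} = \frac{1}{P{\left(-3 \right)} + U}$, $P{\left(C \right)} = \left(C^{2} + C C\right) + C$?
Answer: $- \frac{238749295}{182185262} \approx -1.3105$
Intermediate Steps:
$P{\left(C \right)} = C + 2 C^{2}$ ($P{\left(C \right)} = \left(C^{2} + C^{2}\right) + C = 2 C^{2} + C = C + 2 C^{2}$)
$z{\left(U \right)} = \frac{1}{15 + U}$ ($z{\left(U \right)} = \frac{1}{- 3 \left(1 + 2 \left(-3\right)\right) + U} = \frac{1}{- 3 \left(1 - 6\right) + U} = \frac{1}{\left(-3\right) \left(-5\right) + U} = \frac{1}{15 + U}$)
$- \frac{460227}{351709} - z{\left(503 \right)} = - \frac{460227}{351709} - \frac{1}{15 + 503} = \left(-460227\right) \frac{1}{351709} - \frac{1}{518} = - \frac{460227}{351709} - \frac{1}{518} = - \frac{238749295}{182185262}$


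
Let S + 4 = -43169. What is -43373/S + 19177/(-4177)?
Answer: -646759600/180333621 ≈ -3.5865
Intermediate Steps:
S = -43173 (S = -4 - 43169 = -43173)
-43373/S + 19177/(-4177) = -43373/(-43173) + 19177/(-4177) = -43373*(-1/43173) + 19177*(-1/4177) = 43373/43173 - 19177/4177 = -646759600/180333621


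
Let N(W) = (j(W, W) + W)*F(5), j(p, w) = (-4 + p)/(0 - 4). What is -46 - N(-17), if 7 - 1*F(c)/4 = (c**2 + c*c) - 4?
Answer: -1879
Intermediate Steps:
j(p, w) = 1 - p/4 (j(p, w) = (-4 + p)/(-4) = (-4 + p)*(-1/4) = 1 - p/4)
F(c) = 44 - 8*c**2 (F(c) = 28 - 4*((c**2 + c*c) - 4) = 28 - 4*((c**2 + c**2) - 4) = 28 - 4*(2*c**2 - 4) = 28 - 4*(-4 + 2*c**2) = 28 + (16 - 8*c**2) = 44 - 8*c**2)
N(W) = -156 - 117*W (N(W) = ((1 - W/4) + W)*(44 - 8*5**2) = (1 + 3*W/4)*(44 - 8*25) = (1 + 3*W/4)*(44 - 200) = (1 + 3*W/4)*(-156) = -156 - 117*W)
-46 - N(-17) = -46 - (-156 - 117*(-17)) = -46 - (-156 + 1989) = -46 - 1*1833 = -46 - 1833 = -1879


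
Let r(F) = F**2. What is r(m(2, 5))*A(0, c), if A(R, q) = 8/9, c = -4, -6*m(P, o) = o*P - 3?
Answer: 98/81 ≈ 1.2099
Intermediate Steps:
m(P, o) = 1/2 - P*o/6 (m(P, o) = -(o*P - 3)/6 = -(P*o - 3)/6 = -(-3 + P*o)/6 = 1/2 - P*o/6)
A(R, q) = 8/9 (A(R, q) = 8*(1/9) = 8/9)
r(m(2, 5))*A(0, c) = (1/2 - 1/6*2*5)**2*(8/9) = (1/2 - 5/3)**2*(8/9) = (-7/6)**2*(8/9) = (49/36)*(8/9) = 98/81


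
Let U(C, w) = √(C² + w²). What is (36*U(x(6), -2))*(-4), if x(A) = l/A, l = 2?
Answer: -48*√37 ≈ -291.97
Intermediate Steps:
x(A) = 2/A
(36*U(x(6), -2))*(-4) = (36*√((2/6)² + (-2)²))*(-4) = (36*√((2*(⅙))² + 4))*(-4) = (36*√((⅓)² + 4))*(-4) = (36*√(⅑ + 4))*(-4) = (36*√(37/9))*(-4) = (36*(√37/3))*(-4) = (12*√37)*(-4) = -48*√37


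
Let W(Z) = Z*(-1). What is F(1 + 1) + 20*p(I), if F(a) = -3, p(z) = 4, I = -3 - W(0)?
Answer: 77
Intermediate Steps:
W(Z) = -Z
I = -3 (I = -3 - (-1)*0 = -3 - 1*0 = -3 + 0 = -3)
F(1 + 1) + 20*p(I) = -3 + 20*4 = -3 + 80 = 77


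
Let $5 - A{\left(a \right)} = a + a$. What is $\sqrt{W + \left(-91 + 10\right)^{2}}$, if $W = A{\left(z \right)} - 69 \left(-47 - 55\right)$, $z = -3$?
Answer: $\sqrt{13610} \approx 116.66$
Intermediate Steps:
$A{\left(a \right)} = 5 - 2 a$ ($A{\left(a \right)} = 5 - \left(a + a\right) = 5 - 2 a$)
$W = 7049$ ($W = \left(5 - -6\right) - 69 \left(-47 - 55\right) = \left(5 + 6\right) - 69 \left(-47 - 55\right) = 11 - -7038 = 11 + 7038 = 7049$)
$\sqrt{W + \left(-91 + 10\right)^{2}} = \sqrt{7049 + \left(-91 + 10\right)^{2}} = \sqrt{7049 + \left(-81\right)^{2}} = \sqrt{7049 + 6561} = \sqrt{13610}$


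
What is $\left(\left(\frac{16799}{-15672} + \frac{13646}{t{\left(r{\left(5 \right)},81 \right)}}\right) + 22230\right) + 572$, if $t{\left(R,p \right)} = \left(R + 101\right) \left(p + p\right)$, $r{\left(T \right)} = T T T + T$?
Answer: $\frac{2228741179717}{97746264} \approx 22801.0$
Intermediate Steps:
$r{\left(T \right)} = T + T^{3}$ ($r{\left(T \right)} = T^{2} T + T = T^{3} + T = T + T^{3}$)
$t{\left(R,p \right)} = 2 p \left(101 + R\right)$ ($t{\left(R,p \right)} = \left(101 + R\right) 2 p = 2 p \left(101 + R\right)$)
$\left(\left(\frac{16799}{-15672} + \frac{13646}{t{\left(r{\left(5 \right)},81 \right)}}\right) + 22230\right) + 572 = \left(\left(\frac{16799}{-15672} + \frac{13646}{2 \cdot 81 \left(101 + \left(5 + 5^{3}\right)\right)}\right) + 22230\right) + 572 = \left(\left(16799 \left(- \frac{1}{15672}\right) + \frac{13646}{2 \cdot 81 \left(101 + \left(5 + 125\right)\right)}\right) + 22230\right) + 572 = \left(\left(- \frac{16799}{15672} + \frac{13646}{2 \cdot 81 \left(101 + 130\right)}\right) + 22230\right) + 572 = \left(\left(- \frac{16799}{15672} + \frac{13646}{2 \cdot 81 \cdot 231}\right) + 22230\right) + 572 = \left(\left(- \frac{16799}{15672} + \frac{13646}{37422}\right) + 22230\right) + 572 = \left(\left(- \frac{16799}{15672} + 13646 \cdot \frac{1}{37422}\right) + 22230\right) + 572 = \left(\left(- \frac{16799}{15672} + \frac{6823}{18711}\right) + 22230\right) + 572 = \left(- \frac{69132011}{97746264} + 22230\right) + 572 = \frac{2172830316709}{97746264} + 572 = \frac{2228741179717}{97746264}$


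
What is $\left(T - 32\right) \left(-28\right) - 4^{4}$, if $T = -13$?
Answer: $1004$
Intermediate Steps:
$\left(T - 32\right) \left(-28\right) - 4^{4} = \left(-13 - 32\right) \left(-28\right) - 4^{4} = \left(-45\right) \left(-28\right) - 256 = 1260 - 256 = 1004$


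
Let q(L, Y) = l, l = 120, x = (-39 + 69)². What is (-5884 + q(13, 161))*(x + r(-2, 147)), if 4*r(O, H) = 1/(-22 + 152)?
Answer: -674389441/130 ≈ -5.1876e+6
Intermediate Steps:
x = 900 (x = 30² = 900)
r(O, H) = 1/520 (r(O, H) = 1/(4*(-22 + 152)) = (¼)/130 = (¼)*(1/130) = 1/520)
q(L, Y) = 120
(-5884 + q(13, 161))*(x + r(-2, 147)) = (-5884 + 120)*(900 + 1/520) = -5764*468001/520 = -674389441/130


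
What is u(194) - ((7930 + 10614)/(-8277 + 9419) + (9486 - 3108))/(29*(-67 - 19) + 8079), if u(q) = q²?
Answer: 24003774030/637807 ≈ 37635.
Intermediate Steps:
u(194) - ((7930 + 10614)/(-8277 + 9419) + (9486 - 3108))/(29*(-67 - 19) + 8079) = 194² - ((7930 + 10614)/(-8277 + 9419) + (9486 - 3108))/(29*(-67 - 19) + 8079) = 37636 - (18544/1142 + 6378)/(29*(-86) + 8079) = 37636 - (18544*(1/1142) + 6378)/(-2494 + 8079) = 37636 - (9272/571 + 6378)/5585 = 37636 - 3651110/(571*5585) = 37636 - 1*730222/637807 = 37636 - 730222/637807 = 24003774030/637807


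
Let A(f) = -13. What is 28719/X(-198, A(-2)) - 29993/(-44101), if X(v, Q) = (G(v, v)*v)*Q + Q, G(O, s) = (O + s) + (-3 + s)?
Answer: 44823436544/67769609791 ≈ 0.66141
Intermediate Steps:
G(O, s) = -3 + O + 2*s
X(v, Q) = Q + Q*v*(-3 + 3*v) (X(v, Q) = ((-3 + v + 2*v)*v)*Q + Q = ((-3 + 3*v)*v)*Q + Q = (v*(-3 + 3*v))*Q + Q = Q*v*(-3 + 3*v) + Q = Q + Q*v*(-3 + 3*v))
28719/X(-198, A(-2)) - 29993/(-44101) = 28719/((-13*(1 + 3*(-198)*(-1 - 198)))) - 29993/(-44101) = 28719/((-13*(1 + 3*(-198)*(-199)))) - 29993*(-1/44101) = 28719/((-13*(1 + 118206))) + 29993/44101 = 28719/((-13*118207)) + 29993/44101 = 28719/(-1536691) + 29993/44101 = 28719*(-1/1536691) + 29993/44101 = -28719/1536691 + 29993/44101 = 44823436544/67769609791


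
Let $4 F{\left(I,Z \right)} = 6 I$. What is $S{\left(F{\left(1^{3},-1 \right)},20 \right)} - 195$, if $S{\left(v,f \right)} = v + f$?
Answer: $- \frac{347}{2} \approx -173.5$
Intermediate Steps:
$F{\left(I,Z \right)} = \frac{3 I}{2}$ ($F{\left(I,Z \right)} = \frac{6 I}{4} = \frac{3 I}{2}$)
$S{\left(v,f \right)} = f + v$
$S{\left(F{\left(1^{3},-1 \right)},20 \right)} - 195 = \left(20 + \frac{3 \cdot 1^{3}}{2}\right) - 195 = \left(20 + \frac{3}{2} \cdot 1\right) - 195 = \left(20 + \frac{3}{2}\right) - 195 = \frac{43}{2} - 195 = - \frac{347}{2}$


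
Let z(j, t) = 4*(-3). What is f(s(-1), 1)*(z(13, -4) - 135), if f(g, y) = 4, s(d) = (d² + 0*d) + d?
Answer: -588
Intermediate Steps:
z(j, t) = -12
s(d) = d + d² (s(d) = (d² + 0) + d = d² + d = d + d²)
f(s(-1), 1)*(z(13, -4) - 135) = 4*(-12 - 135) = 4*(-147) = -588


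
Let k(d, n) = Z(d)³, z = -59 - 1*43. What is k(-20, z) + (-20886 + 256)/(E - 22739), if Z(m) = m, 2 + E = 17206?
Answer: -8851874/1107 ≈ -7996.3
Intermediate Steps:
E = 17204 (E = -2 + 17206 = 17204)
z = -102 (z = -59 - 43 = -102)
k(d, n) = d³
k(-20, z) + (-20886 + 256)/(E - 22739) = (-20)³ + (-20886 + 256)/(17204 - 22739) = -8000 - 20630/(-5535) = -8000 - 20630*(-1/5535) = -8000 + 4126/1107 = -8851874/1107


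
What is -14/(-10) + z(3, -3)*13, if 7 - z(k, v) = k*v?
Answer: 1047/5 ≈ 209.40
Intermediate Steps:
z(k, v) = 7 - k*v
-14/(-10) + z(3, -3)*13 = -14/(-10) + (7 - 1*3*(-3))*13 = -14*(-⅒) + (7 + 9)*13 = 7/5 + 16*13 = 7/5 + 208 = 1047/5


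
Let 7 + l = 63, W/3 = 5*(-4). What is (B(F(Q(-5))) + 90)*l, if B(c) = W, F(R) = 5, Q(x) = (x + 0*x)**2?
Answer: 1680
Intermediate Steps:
Q(x) = x**2 (Q(x) = (x + 0)**2 = x**2)
W = -60 (W = 3*(5*(-4)) = 3*(-20) = -60)
B(c) = -60
l = 56 (l = -7 + 63 = 56)
(B(F(Q(-5))) + 90)*l = (-60 + 90)*56 = 30*56 = 1680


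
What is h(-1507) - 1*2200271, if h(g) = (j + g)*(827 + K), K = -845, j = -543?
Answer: -2163371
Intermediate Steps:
h(g) = 9774 - 18*g (h(g) = (-543 + g)*(827 - 845) = (-543 + g)*(-18) = 9774 - 18*g)
h(-1507) - 1*2200271 = (9774 - 18*(-1507)) - 1*2200271 = (9774 + 27126) - 2200271 = 36900 - 2200271 = -2163371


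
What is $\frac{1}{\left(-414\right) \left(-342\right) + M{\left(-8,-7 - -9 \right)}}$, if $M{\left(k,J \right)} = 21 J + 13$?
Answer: $\frac{1}{141643} \approx 7.06 \cdot 10^{-6}$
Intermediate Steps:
$M{\left(k,J \right)} = 13 + 21 J$
$\frac{1}{\left(-414\right) \left(-342\right) + M{\left(-8,-7 - -9 \right)}} = \frac{1}{\left(-414\right) \left(-342\right) + \left(13 + 21 \left(-7 - -9\right)\right)} = \frac{1}{141588 + \left(13 + 21 \left(-7 + 9\right)\right)} = \frac{1}{141588 + \left(13 + 21 \cdot 2\right)} = \frac{1}{141588 + \left(13 + 42\right)} = \frac{1}{141588 + 55} = \frac{1}{141643}$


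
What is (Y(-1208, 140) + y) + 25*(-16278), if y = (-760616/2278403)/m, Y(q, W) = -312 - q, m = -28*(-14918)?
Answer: -48305099832544383/118962255839 ≈ -4.0605e+5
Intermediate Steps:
m = 417704
y = -95077/118962255839 (y = -760616/2278403/417704 = -760616*1/2278403*(1/417704) = -760616/2278403*1/417704 = -95077/118962255839 ≈ -7.9922e-7)
(Y(-1208, 140) + y) + 25*(-16278) = ((-312 - 1*(-1208)) - 95077/118962255839) + 25*(-16278) = ((-312 + 1208) - 95077/118962255839) - 406950 = (896 - 95077/118962255839) - 406950 = 106590181136667/118962255839 - 406950 = -48305099832544383/118962255839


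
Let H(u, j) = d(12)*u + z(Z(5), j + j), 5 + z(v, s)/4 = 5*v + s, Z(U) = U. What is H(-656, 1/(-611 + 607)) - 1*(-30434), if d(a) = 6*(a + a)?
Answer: -63952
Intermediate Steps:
z(v, s) = -20 + 4*s + 20*v (z(v, s) = -20 + 4*(5*v + s) = -20 + 4*(s + 5*v) = -20 + (4*s + 20*v) = -20 + 4*s + 20*v)
d(a) = 12*a (d(a) = 6*(2*a) = 12*a)
H(u, j) = 80 + 8*j + 144*u (H(u, j) = (12*12)*u + (-20 + 4*(j + j) + 20*5) = 144*u + (-20 + 4*(2*j) + 100) = 144*u + (-20 + 8*j + 100) = 144*u + (80 + 8*j) = 80 + 8*j + 144*u)
H(-656, 1/(-611 + 607)) - 1*(-30434) = (80 + 8/(-611 + 607) + 144*(-656)) - 1*(-30434) = (80 + 8/(-4) - 94464) + 30434 = (80 + 8*(-¼) - 94464) + 30434 = (80 - 2 - 94464) + 30434 = -94386 + 30434 = -63952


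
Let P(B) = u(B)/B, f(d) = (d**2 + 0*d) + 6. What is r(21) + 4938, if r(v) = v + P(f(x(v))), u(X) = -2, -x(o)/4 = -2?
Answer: 173564/35 ≈ 4959.0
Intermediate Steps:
x(o) = 8 (x(o) = -4*(-2) = 8)
f(d) = 6 + d**2 (f(d) = (d**2 + 0) + 6 = d**2 + 6 = 6 + d**2)
P(B) = -2/B
r(v) = -1/35 + v (r(v) = v - 2/(6 + 8**2) = v - 2/(6 + 64) = v - 2/70 = v - 2*1/70 = v - 1/35 = -1/35 + v)
r(21) + 4938 = (-1/35 + 21) + 4938 = 734/35 + 4938 = 173564/35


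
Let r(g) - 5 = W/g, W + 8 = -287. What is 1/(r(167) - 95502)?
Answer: -167/15948294 ≈ -1.0471e-5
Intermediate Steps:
W = -295 (W = -8 - 287 = -295)
r(g) = 5 - 295/g
1/(r(167) - 95502) = 1/((5 - 295/167) - 95502) = 1/(540/167 - 95502) = 1/(-15948294/167) = -167/15948294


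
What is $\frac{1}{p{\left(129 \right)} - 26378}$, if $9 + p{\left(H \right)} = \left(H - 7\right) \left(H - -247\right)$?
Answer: $\frac{1}{19485} \approx 5.1322 \cdot 10^{-5}$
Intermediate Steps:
$p{\left(H \right)} = -9 + \left(-7 + H\right) \left(247 + H\right)$ ($p{\left(H \right)} = -9 + \left(H - 7\right) \left(H - -247\right) = -9 + \left(-7 + H\right) \left(H + 247\right) = -9 + \left(-7 + H\right) \left(247 + H\right)$)
$\frac{1}{p{\left(129 \right)} - 26378} = \frac{1}{\left(-1738 + 129^{2} + 240 \cdot 129\right) - 26378} = \frac{1}{\left(-1738 + 16641 + 30960\right) - 26378} = \frac{1}{45863 - 26378} = \frac{1}{19485}$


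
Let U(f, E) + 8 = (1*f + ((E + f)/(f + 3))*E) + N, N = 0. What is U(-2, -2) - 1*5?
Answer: -7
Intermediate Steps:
U(f, E) = -8 + f + E*(E + f)/(3 + f) (U(f, E) = -8 + ((1*f + ((E + f)/(f + 3))*E) + 0) = -8 + ((f + ((E + f)/(3 + f))*E) + 0) = -8 + ((f + E*(E + f)/(3 + f)) + 0) = -8 + (f + E*(E + f)/(3 + f)) = -8 + f + E*(E + f)/(3 + f))
U(-2, -2) - 1*5 = (-24 + (-2)**2 + (-2)**2 - 5*(-2) - 2*(-2))/(3 - 2) - 1*5 = (-24 + 4 + 4 + 10 + 4)/1 - 5 = 1*(-2) - 5 = -2 - 5 = -7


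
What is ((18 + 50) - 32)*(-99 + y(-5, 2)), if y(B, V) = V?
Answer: -3492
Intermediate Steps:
((18 + 50) - 32)*(-99 + y(-5, 2)) = ((18 + 50) - 32)*(-99 + 2) = (68 - 32)*(-97) = 36*(-97) = -3492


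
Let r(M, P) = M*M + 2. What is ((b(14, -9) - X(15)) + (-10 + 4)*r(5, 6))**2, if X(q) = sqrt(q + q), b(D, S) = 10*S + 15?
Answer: (237 + sqrt(30))**2 ≈ 58795.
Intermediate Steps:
r(M, P) = 2 + M**2 (r(M, P) = M**2 + 2 = 2 + M**2)
b(D, S) = 15 + 10*S
X(q) = sqrt(2)*sqrt(q) (X(q) = sqrt(2*q) = sqrt(2)*sqrt(q))
((b(14, -9) - X(15)) + (-10 + 4)*r(5, 6))**2 = (((15 + 10*(-9)) - sqrt(2)*sqrt(15)) + (-10 + 4)*(2 + 5**2))**2 = (((15 - 90) - sqrt(30)) - 6*(2 + 25))**2 = ((-75 - sqrt(30)) - 6*27)**2 = ((-75 - sqrt(30)) - 162)**2 = (-237 - sqrt(30))**2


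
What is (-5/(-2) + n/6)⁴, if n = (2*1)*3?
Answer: 2401/16 ≈ 150.06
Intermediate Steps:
n = 6 (n = 2*3 = 6)
(-5/(-2) + n/6)⁴ = (-5/(-2) + 6/6)⁴ = (-5*(-½) + 6*(⅙))⁴ = (5/2 + 1)⁴ = (7/2)⁴ = 2401/16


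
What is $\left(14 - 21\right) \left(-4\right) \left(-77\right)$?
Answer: $-2156$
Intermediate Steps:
$\left(14 - 21\right) \left(-4\right) \left(-77\right) = \left(-7\right) \left(-4\right) \left(-77\right) = 28 \left(-77\right) = -2156$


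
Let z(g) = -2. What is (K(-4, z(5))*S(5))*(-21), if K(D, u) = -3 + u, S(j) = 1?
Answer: 105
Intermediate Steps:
(K(-4, z(5))*S(5))*(-21) = ((-3 - 2)*1)*(-21) = -5*1*(-21) = -5*(-21) = 105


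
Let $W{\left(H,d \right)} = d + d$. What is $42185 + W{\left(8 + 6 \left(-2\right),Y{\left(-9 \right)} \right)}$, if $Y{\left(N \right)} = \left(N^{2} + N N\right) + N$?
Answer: $42491$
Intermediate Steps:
$Y{\left(N \right)} = N + 2 N^{2}$ ($Y{\left(N \right)} = \left(N^{2} + N^{2}\right) + N = 2 N^{2} + N = N + 2 N^{2}$)
$W{\left(H,d \right)} = 2 d$
$42185 + W{\left(8 + 6 \left(-2\right),Y{\left(-9 \right)} \right)} = 42185 + 2 \left(- 9 \left(1 + 2 \left(-9\right)\right)\right) = 42185 + 2 \left(- 9 \left(1 - 18\right)\right) = 42185 + 2 \left(\left(-9\right) \left(-17\right)\right) = 42185 + 2 \cdot 153 = 42185 + 306 = 42491$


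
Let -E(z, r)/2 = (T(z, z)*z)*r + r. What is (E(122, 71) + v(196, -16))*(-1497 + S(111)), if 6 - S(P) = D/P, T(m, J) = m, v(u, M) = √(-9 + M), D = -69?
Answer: 116556218480/37 - 275720*I/37 ≈ 3.1502e+9 - 7451.9*I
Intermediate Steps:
S(P) = 6 + 69/P (S(P) = 6 - (-69)/P = 6 + 69/P)
E(z, r) = -2*r - 2*r*z² (E(z, r) = -2*((z*z)*r + r) = -2*(z²*r + r) = -2*(r*z² + r) = -2*(r + r*z²) = -2*r - 2*r*z²)
(E(122, 71) + v(196, -16))*(-1497 + S(111)) = (-2*71*(1 + 122²) + √(-9 - 16))*(-1497 + (6 + 69/111)) = (-2*71*(1 + 14884) + √(-25))*(-1497 + (6 + 69*(1/111))) = (-2*71*14885 + 5*I)*(-1497 + (6 + 23/37)) = (-2113670 + 5*I)*(-1497 + 245/37) = (-2113670 + 5*I)*(-55144/37) = 116556218480/37 - 275720*I/37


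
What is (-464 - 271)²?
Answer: 540225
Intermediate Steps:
(-464 - 271)² = (-735)² = 540225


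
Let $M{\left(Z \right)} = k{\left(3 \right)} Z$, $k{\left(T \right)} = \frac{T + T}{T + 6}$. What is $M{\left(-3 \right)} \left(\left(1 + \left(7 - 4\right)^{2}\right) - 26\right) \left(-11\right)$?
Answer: $-352$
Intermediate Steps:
$k{\left(T \right)} = \frac{2 T}{6 + T}$
$M{\left(Z \right)} = \frac{2 Z}{3}$ ($M{\left(Z \right)} = 2 \cdot 3 \frac{1}{6 + 3} Z = 2 \cdot 3 \cdot \frac{1}{9} Z = \frac{2 Z}{3}$)
$M{\left(-3 \right)} \left(\left(1 + \left(7 - 4\right)^{2}\right) - 26\right) \left(-11\right) = \frac{2}{3} \left(-3\right) \left(\left(1 + \left(7 - 4\right)^{2}\right) - 26\right) \left(-11\right) = - 2 \left(\left(1 + 3^{2}\right) - 26\right) \left(-11\right) = - 2 \left(\left(1 + 9\right) - 26\right) \left(-11\right) = - 2 \left(10 - 26\right) \left(-11\right) = - 2 \left(\left(-16\right) \left(-11\right)\right) = \left(-2\right) 176 = -352$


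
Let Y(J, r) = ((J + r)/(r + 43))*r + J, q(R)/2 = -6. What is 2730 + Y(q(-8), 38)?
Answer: 221146/81 ≈ 2730.2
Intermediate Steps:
q(R) = -12 (q(R) = 2*(-6) = -12)
Y(J, r) = J + r*(J + r)/(43 + r) (Y(J, r) = ((J + r)/(43 + r))*r + J = r*(J + r)/(43 + r) + J = J + r*(J + r)/(43 + r))
2730 + Y(q(-8), 38) = 2730 + (38² + 43*(-12) + 2*(-12)*38)/(43 + 38) = 2730 + (1444 - 516 - 912)/81 = 2730 + (1/81)*16 = 2730 + 16/81 = 221146/81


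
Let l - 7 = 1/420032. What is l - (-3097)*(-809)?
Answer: -1052375894911/420032 ≈ -2.5055e+6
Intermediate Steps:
l = 2940225/420032 (l = 7 + 1/420032 = 2940225/420032 ≈ 7.0000)
l - (-3097)*(-809) = 2940225/420032 - (-3097)*(-809) = 2940225/420032 - 1*2505473 = 2940225/420032 - 2505473 = -1052375894911/420032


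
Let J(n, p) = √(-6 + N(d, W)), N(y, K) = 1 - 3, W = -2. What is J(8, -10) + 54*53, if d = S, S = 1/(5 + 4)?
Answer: 2862 + 2*I*√2 ≈ 2862.0 + 2.8284*I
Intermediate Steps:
S = ⅑ (S = 1/9 = ⅑ ≈ 0.11111)
d = ⅑ ≈ 0.11111
N(y, K) = -2
J(n, p) = 2*I*√2 (J(n, p) = √(-6 - 2) = √(-8) = 2*I*√2)
J(8, -10) + 54*53 = 2*I*√2 + 54*53 = 2*I*√2 + 2862 = 2862 + 2*I*√2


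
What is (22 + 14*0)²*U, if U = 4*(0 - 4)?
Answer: -7744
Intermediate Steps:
U = -16 (U = 4*(-4) = -16)
(22 + 14*0)²*U = (22 + 14*0)²*(-16) = (22 + 0)²*(-16) = 22²*(-16) = 484*(-16) = -7744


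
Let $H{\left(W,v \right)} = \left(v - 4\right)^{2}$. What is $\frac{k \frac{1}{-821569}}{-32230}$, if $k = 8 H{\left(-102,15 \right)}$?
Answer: $\frac{44}{1203598585} \approx 3.6557 \cdot 10^{-8}$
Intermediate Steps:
$H{\left(W,v \right)} = \left(-4 + v\right)^{2}$
$k = 968$ ($k = 8 \left(-4 + 15\right)^{2} = 8 \cdot 11^{2} = 8 \cdot 121 = 968$)
$\frac{k \frac{1}{-821569}}{-32230} = \frac{968 \frac{1}{-821569}}{-32230} = 968 \left(- \frac{1}{821569}\right) \left(- \frac{1}{32230}\right) = \left(- \frac{968}{821569}\right) \left(- \frac{1}{32230}\right) = \frac{44}{1203598585}$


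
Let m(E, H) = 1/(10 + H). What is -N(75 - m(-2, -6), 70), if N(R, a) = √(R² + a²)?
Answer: -√167801/4 ≈ -102.41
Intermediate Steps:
-N(75 - m(-2, -6), 70) = -√((75 - 1/(10 - 6))² + 70²) = -√((75 - 1/4)² + 4900) = -√((75 - 1*¼)² + 4900) = -√((75 - ¼)² + 4900) = -√((299/4)² + 4900) = -√(89401/16 + 4900) = -√(167801/16) = -√167801/4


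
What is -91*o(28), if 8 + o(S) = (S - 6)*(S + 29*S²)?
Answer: -45572800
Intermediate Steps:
o(S) = -8 + (-6 + S)*(S + 29*S²) (o(S) = -8 + (S - 6)*(S + 29*S²) = -8 + (-6 + S)*(S + 29*S²))
-91*o(28) = -91*(-8 - 173*28² - 6*28 + 29*28³) = -91*(-8 - 173*784 - 168 + 29*21952) = -91*(-8 - 135632 - 168 + 636608) = -91*500800 = -45572800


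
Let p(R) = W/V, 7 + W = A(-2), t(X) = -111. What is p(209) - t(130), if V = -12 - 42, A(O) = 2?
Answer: 5999/54 ≈ 111.09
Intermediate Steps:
W = -5 (W = -7 + 2 = -5)
V = -54
p(R) = 5/54 (p(R) = -5/(-54) = -5*(-1/54) = 5/54)
p(209) - t(130) = 5/54 - 1*(-111) = 5/54 + 111 = 5999/54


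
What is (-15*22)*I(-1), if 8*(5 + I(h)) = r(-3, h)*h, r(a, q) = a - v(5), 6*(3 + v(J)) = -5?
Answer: 13475/8 ≈ 1684.4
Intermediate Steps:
v(J) = -23/6 (v(J) = -3 + (1/6)*(-5) = -3 - 5/6 = -23/6)
r(a, q) = 23/6 + a (r(a, q) = a - 1*(-23/6) = a + 23/6 = 23/6 + a)
I(h) = -5 + 5*h/48 (I(h) = -5 + ((23/6 - 3)*h)/8 = -5 + (5*h/6)/8 = -5 + 5*h/48)
(-15*22)*I(-1) = (-15*22)*(-5 + (5/48)*(-1)) = -330*(-5 - 5/48) = -330*(-245/48) = 13475/8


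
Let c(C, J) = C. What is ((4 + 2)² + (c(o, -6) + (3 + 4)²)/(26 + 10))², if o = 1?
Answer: 452929/324 ≈ 1397.9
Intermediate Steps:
((4 + 2)² + (c(o, -6) + (3 + 4)²)/(26 + 10))² = ((4 + 2)² + (1 + (3 + 4)²)/(26 + 10))² = (6² + (1 + 7²)/36)² = (36 + (1 + 49)*(1/36))² = (36 + 50*(1/36))² = (36 + 25/18)² = (673/18)² = 452929/324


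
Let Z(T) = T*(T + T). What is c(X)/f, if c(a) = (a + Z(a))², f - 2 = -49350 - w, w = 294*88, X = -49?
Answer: -22591009/75220 ≈ -300.33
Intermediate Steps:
w = 25872
f = -75220 (f = 2 + (-49350 - 1*25872) = 2 + (-49350 - 25872) = 2 - 75222 = -75220)
Z(T) = 2*T² (Z(T) = T*(2*T) = 2*T²)
c(a) = (a + 2*a²)²
c(X)/f = ((-49)²*(1 + 2*(-49))²)/(-75220) = (2401*(1 - 98)²)*(-1/75220) = (2401*(-97)²)*(-1/75220) = (2401*9409)*(-1/75220) = 22591009*(-1/75220) = -22591009/75220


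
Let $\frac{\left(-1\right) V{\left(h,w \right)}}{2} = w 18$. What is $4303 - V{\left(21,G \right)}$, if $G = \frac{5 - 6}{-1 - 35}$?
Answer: $4304$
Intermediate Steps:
$G = \frac{1}{36}$ ($G = - \frac{1}{-36} = \left(-1\right) \left(- \frac{1}{36}\right) = \frac{1}{36} \approx 0.027778$)
$V{\left(h,w \right)} = - 36 w$ ($V{\left(h,w \right)} = - 2 w 18 = - 2 \cdot 18 w = - 36 w$)
$4303 - V{\left(21,G \right)} = 4303 - \left(-36\right) \frac{1}{36} = 4303 - -1 = 4303 + 1 = 4304$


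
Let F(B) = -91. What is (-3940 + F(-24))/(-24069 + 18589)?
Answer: 4031/5480 ≈ 0.73558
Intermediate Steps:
(-3940 + F(-24))/(-24069 + 18589) = (-3940 - 91)/(-24069 + 18589) = -4031/(-5480) = -4031*(-1/5480) = 4031/5480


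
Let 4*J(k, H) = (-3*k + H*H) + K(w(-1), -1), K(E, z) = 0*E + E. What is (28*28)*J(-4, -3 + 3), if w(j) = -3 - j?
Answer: 1960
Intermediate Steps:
K(E, z) = E (K(E, z) = 0 + E = E)
J(k, H) = -1/2 - 3*k/4 + H**2/4 (J(k, H) = ((-3*k + H*H) + (-3 - 1*(-1)))/4 = ((-3*k + H**2) + (-3 + 1))/4 = ((H**2 - 3*k) - 2)/4 = (-2 + H**2 - 3*k)/4 = -1/2 - 3*k/4 + H**2/4)
(28*28)*J(-4, -3 + 3) = (28*28)*(-1/2 - 3/4*(-4) + (-3 + 3)**2/4) = 784*(-1/2 + 3 + (1/4)*0**2) = 784*(-1/2 + 3 + (1/4)*0) = 784*(-1/2 + 3 + 0) = 784*(5/2) = 1960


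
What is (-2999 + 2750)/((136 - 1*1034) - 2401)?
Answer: 249/3299 ≈ 0.075477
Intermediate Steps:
(-2999 + 2750)/((136 - 1*1034) - 2401) = -249/((136 - 1034) - 2401) = -249/(-898 - 2401) = -249/(-3299) = -249*(-1/3299) = 249/3299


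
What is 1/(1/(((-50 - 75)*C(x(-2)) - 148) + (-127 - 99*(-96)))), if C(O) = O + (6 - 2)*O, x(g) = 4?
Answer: 6729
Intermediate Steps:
C(O) = 5*O (C(O) = O + 4*O = 5*O)
1/(1/(((-50 - 75)*C(x(-2)) - 148) + (-127 - 99*(-96)))) = 1/(1/(((-50 - 75)*(5*4) - 148) + (-127 - 99*(-96)))) = 1/(1/((-125*20 - 148) + (-127 + 9504))) = 1/(1/((-2500 - 148) + 9377)) = 1/(1/(-2648 + 9377)) = 1/(1/6729) = 6729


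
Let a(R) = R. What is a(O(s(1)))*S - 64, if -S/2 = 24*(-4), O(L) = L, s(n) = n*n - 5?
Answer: -832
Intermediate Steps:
s(n) = -5 + n² (s(n) = n² - 5 = -5 + n²)
S = 192 (S = -48*(-4) = -2*(-96) = 192)
a(O(s(1)))*S - 64 = (-5 + 1²)*192 - 64 = (-5 + 1)*192 - 64 = -4*192 - 64 = -768 - 64 = -832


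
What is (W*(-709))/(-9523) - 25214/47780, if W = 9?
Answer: 32385629/227504470 ≈ 0.14235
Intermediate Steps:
(W*(-709))/(-9523) - 25214/47780 = (9*(-709))/(-9523) - 25214/47780 = -6381*(-1/9523) - 25214*1/47780 = 6381/9523 - 12607/23890 = 32385629/227504470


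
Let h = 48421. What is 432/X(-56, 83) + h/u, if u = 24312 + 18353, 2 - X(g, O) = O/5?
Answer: -88621667/3114545 ≈ -28.454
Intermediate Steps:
X(g, O) = 2 - O/5
u = 42665
432/X(-56, 83) + h/u = 432/(2 - ⅕*83) + 48421/42665 = 432/(2 - 83/5) + 48421*(1/42665) = 432/(-73/5) + 48421/42665 = 432*(-5/73) + 48421/42665 = -2160/73 + 48421/42665 = -88621667/3114545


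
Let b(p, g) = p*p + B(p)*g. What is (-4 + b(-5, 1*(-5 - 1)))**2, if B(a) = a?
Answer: 2601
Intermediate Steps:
b(p, g) = p**2 + g*p (b(p, g) = p*p + p*g = p**2 + g*p)
(-4 + b(-5, 1*(-5 - 1)))**2 = (-4 - 5*(1*(-5 - 1) - 5))**2 = (-4 - 5*(1*(-6) - 5))**2 = (-4 - 5*(-6 - 5))**2 = (-4 - 5*(-11))**2 = (-4 + 55)**2 = 51**2 = 2601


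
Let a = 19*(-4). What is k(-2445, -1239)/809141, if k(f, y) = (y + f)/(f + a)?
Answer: 3684/2039844461 ≈ 1.8060e-6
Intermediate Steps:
a = -76
k(f, y) = (f + y)/(-76 + f) (k(f, y) = (y + f)/(f - 76) = (f + y)/(-76 + f))
k(-2445, -1239)/809141 = ((-2445 - 1239)/(-76 - 2445))/809141 = (-3684/(-2521))*(1/809141) = -1/2521*(-3684)*(1/809141) = (3684/2521)*(1/809141) = 3684/2039844461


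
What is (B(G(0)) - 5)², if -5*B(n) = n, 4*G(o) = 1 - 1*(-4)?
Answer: 441/16 ≈ 27.563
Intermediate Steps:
G(o) = 5/4 (G(o) = (1 - 1*(-4))/4 = (1 + 4)/4 = (¼)*5 = 5/4)
B(n) = -n/5
(B(G(0)) - 5)² = (-⅕*5/4 - 5)² = (-¼ - 5)² = (-21/4)² = 441/16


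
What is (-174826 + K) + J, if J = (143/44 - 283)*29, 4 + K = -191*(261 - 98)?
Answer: -856303/4 ≈ -2.1408e+5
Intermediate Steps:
K = -31137 (K = -4 - 191*(261 - 98) = -4 - 191*163 = -4 - 31133 = -31137)
J = -32451/4 (J = (143*(1/44) - 283)*29 = (13/4 - 283)*29 = -1119/4*29 = -32451/4 ≈ -8112.8)
(-174826 + K) + J = (-174826 - 31137) - 32451/4 = -205963 - 32451/4 = -856303/4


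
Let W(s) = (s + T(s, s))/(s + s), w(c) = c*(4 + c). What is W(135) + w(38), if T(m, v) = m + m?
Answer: 3195/2 ≈ 1597.5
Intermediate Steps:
T(m, v) = 2*m
W(s) = 3/2 (W(s) = (s + 2*s)/(s + s) = (3*s)/((2*s)) = (3*s)*(1/(2*s)) = 3/2)
W(135) + w(38) = 3/2 + 38*(4 + 38) = 3/2 + 38*42 = 3/2 + 1596 = 3195/2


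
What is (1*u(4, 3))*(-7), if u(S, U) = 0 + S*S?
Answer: -112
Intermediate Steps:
u(S, U) = S² (u(S, U) = 0 + S² = S²)
(1*u(4, 3))*(-7) = (1*4²)*(-7) = (1*16)*(-7) = 16*(-7) = -112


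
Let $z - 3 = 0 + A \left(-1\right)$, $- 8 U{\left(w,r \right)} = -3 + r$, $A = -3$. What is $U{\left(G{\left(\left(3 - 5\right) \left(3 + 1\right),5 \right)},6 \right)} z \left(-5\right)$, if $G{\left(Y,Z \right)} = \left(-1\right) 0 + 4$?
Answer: $\frac{45}{4} \approx 11.25$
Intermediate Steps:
$G{\left(Y,Z \right)} = 4$ ($G{\left(Y,Z \right)} = 0 + 4 = 4$)
$U{\left(w,r \right)} = \frac{3}{8} - \frac{r}{8}$ ($U{\left(w,r \right)} = - \frac{-3 + r}{8} = \frac{3}{8} - \frac{r}{8}$)
$z = 6$ ($z = 3 + \left(0 - -3\right) = 3 + \left(0 + 3\right) = 3 + 3 = 6$)
$U{\left(G{\left(\left(3 - 5\right) \left(3 + 1\right),5 \right)},6 \right)} z \left(-5\right) = \left(\frac{3}{8} - \frac{3}{4}\right) 6 \left(-5\right) = \left(- \frac{3}{8}\right) 6 \left(-5\right) = \left(- \frac{9}{4}\right) \left(-5\right) = \frac{45}{4}$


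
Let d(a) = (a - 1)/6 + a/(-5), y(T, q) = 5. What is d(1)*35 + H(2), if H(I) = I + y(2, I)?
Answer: 0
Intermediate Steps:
H(I) = 5 + I (H(I) = I + 5 = 5 + I)
d(a) = -⅙ - a/30 (d(a) = (-1 + a)*(⅙) + a*(-⅕) = (-⅙ + a/6) - a/5 = -⅙ - a/30)
d(1)*35 + H(2) = (-⅙ - 1/30*1)*35 + (5 + 2) = (-⅙ - 1/30)*35 + 7 = -⅕*35 + 7 = -7 + 7 = 0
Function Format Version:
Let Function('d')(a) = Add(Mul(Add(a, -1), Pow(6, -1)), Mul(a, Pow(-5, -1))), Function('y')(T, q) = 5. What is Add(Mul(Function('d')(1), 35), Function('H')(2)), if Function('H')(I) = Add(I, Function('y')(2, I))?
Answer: 0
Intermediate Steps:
Function('H')(I) = Add(5, I) (Function('H')(I) = Add(I, 5) = Add(5, I))
Function('d')(a) = Add(Rational(-1, 6), Mul(Rational(-1, 30), a)) (Function('d')(a) = Add(Mul(Add(-1, a), Rational(1, 6)), Mul(a, Rational(-1, 5))) = Add(Add(Rational(-1, 6), Mul(Rational(1, 6), a)), Mul(Rational(-1, 5), a)) = Add(Rational(-1, 6), Mul(Rational(-1, 30), a)))
Add(Mul(Function('d')(1), 35), Function('H')(2)) = Add(Mul(Add(Rational(-1, 6), Mul(Rational(-1, 30), 1)), 35), Add(5, 2)) = Add(Mul(Add(Rational(-1, 6), Rational(-1, 30)), 35), 7) = Add(Mul(Rational(-1, 5), 35), 7) = Add(-7, 7) = 0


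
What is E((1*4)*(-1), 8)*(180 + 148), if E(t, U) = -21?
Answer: -6888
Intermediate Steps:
E((1*4)*(-1), 8)*(180 + 148) = -21*(180 + 148) = -21*328 = -6888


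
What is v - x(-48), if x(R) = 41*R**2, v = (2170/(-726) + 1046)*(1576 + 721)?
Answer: 835383629/363 ≈ 2.3013e+6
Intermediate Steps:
v = 869674061/363 (v = (2170*(-1/726) + 1046)*2297 = (-1085/363 + 1046)*2297 = (378613/363)*2297 = 869674061/363 ≈ 2.3958e+6)
v - x(-48) = 869674061/363 - 41*(-48)**2 = 869674061/363 - 41*2304 = 869674061/363 - 1*94464 = 869674061/363 - 94464 = 835383629/363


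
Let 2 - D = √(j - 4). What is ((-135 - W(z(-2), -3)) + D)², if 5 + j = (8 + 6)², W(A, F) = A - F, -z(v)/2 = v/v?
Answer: (134 + √187)² ≈ 21808.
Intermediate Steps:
z(v) = -2 (z(v) = -2*v/v = -2*1 = -2)
j = 191 (j = -5 + (8 + 6)² = -5 + 14² = -5 + 196 = 191)
D = 2 - √187 (D = 2 - √(191 - 4) = 2 - √187 ≈ -11.675)
((-135 - W(z(-2), -3)) + D)² = ((-135 - (-2 - 1*(-3))) + (2 - √187))² = ((-135 - (-2 + 3)) + (2 - √187))² = ((-135 - 1*1) + (2 - √187))² = ((-135 - 1) + (2 - √187))² = (-136 + (2 - √187))² = (-134 - √187)²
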